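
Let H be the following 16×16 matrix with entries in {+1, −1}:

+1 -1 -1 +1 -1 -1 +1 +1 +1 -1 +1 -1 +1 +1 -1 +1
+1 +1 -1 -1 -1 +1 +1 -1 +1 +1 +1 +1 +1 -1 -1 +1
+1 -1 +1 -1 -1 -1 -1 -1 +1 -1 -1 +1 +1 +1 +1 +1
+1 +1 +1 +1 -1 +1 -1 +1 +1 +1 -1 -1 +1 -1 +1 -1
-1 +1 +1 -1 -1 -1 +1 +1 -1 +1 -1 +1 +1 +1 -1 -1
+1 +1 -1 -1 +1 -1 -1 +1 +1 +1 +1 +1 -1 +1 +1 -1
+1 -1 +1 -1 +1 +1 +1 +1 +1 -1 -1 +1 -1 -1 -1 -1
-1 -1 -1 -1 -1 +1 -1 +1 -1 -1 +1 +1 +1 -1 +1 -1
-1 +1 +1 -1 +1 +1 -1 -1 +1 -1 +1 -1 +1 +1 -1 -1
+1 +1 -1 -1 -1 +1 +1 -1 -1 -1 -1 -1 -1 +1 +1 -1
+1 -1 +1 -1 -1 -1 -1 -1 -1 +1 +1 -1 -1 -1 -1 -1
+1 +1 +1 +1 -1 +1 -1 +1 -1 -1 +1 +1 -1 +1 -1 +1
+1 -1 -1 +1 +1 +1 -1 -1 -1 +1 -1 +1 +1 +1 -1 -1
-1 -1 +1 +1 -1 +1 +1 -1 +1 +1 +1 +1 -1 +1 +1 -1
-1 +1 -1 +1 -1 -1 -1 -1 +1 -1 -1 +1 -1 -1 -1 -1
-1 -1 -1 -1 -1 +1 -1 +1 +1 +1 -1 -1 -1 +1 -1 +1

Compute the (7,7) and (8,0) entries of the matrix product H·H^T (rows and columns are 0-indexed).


Row 0 of H: [1, -1, -1, 1, -1, -1, 1, 1, 1, -1, 1, -1, 1, 1, -1, 1].
Row 7 of H: [-1, -1, -1, -1, -1, 1, -1, 1, -1, -1, 1, 1, 1, -1, 1, -1].
Row 8 of H: [-1, 1, 1, -1, 1, 1, -1, -1, 1, -1, 1, -1, 1, 1, -1, -1].
(H·H^T)[7][7] = Σ_j H[7][j]·H[7][j] = (-1)² + (-1)² + (-1)² + (-1)² + (-1)² + (1)² + (-1)² + (1)² + (-1)² + (-1)² + (1)² + (1)² + (1)² + (-1)² + (1)² + (-1)² = 1 + 1 + 1 + 1 + 1 + 1 + 1 + 1 + 1 + 1 + 1 + 1 + 1 + 1 + 1 + 1 = 16.
(H·H^T)[8][0] = Σ_j H[8][j]·H[0][j] = (-1)·(1) + (1)·(-1) + (1)·(-1) + (-1)·(1) + (1)·(-1) + (1)·(-1) + (-1)·(1) + (-1)·(1) + (1)·(1) + (-1)·(-1) + (1)·(1) + (-1)·(-1) + (1)·(1) + (1)·(1) + (-1)·(-1) + (-1)·(1) = -1 + -1 + -1 + -1 + -1 + -1 + -1 + -1 + 1 + 1 + 1 + 1 + 1 + 1 + 1 + -1 = -2.
Rows 8 and 0 are not orthogonal (dot product = -2 ≠ 0), so H is not a Hadamard matrix.

(7,7) entry = 16; (8,0) entry = -2.


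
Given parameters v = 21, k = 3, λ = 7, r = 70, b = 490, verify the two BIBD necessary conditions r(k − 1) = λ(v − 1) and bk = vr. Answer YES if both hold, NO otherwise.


Condition (i): r(k − 1) = 70·2 = 140; λ(v − 1) = 7·20 = 140. Match? YES.
Condition (ii): bk = 490·3 = 1470; vr = 21·70 = 1470. Match? YES.
Both conditions hold? YES.

YES


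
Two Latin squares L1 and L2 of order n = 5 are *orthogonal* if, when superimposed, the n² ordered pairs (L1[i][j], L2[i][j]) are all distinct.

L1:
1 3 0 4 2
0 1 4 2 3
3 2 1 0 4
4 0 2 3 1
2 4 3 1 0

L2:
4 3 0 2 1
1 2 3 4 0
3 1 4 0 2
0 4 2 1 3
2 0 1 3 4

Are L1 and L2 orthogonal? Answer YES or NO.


Form the n² = 25 superimposed pairs (L1[i][j], L2[i][j]), row by row (rows and columns indexed from 0):
row 0: (1,4) (3,3) (0,0) (4,2) (2,1)
row 1: (0,1) (1,2) (4,3) (2,4) (3,0)
row 2: (3,3) (2,1) (1,4) (0,0) (4,2)
row 3: (4,0) (0,4) (2,2) (3,1) (1,3)
row 4: (2,2) (4,0) (3,1) (1,3) (0,4)
Orthogonality requires all 25 pairs distinct.
But the pair (3,3) repeats: cell (0,1) has L1 = 3, L2 = 3, and cell (2,0) has L1 = 3, L2 = 3.
A repeated pair means some other pair never occurs (only 15 distinct pairs out of 25), so the squares are not orthogonal.
Conclusion: NO.

NO


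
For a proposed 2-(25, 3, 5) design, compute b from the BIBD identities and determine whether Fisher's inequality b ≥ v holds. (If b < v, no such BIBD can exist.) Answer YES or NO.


r = λ(v − 1)/(k − 1) = 5·24/2 = 60.
b = vr/k = 25·60/3 = 500.
Fisher's inequality: b ≥ v ⇔ 500 ≥ 25? YES.

YES


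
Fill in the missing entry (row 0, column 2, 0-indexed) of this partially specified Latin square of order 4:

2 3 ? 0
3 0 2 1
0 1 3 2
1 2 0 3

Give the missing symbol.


Row 0 contains symbols [0, 2, 3] — missing [1].
Column 2 contains symbols [0, 2, 3] — missing [1].
The missing symbol must appear in both missing sets; intersection = [1].
Therefore the hidden value is 1.

Missing value = 1.


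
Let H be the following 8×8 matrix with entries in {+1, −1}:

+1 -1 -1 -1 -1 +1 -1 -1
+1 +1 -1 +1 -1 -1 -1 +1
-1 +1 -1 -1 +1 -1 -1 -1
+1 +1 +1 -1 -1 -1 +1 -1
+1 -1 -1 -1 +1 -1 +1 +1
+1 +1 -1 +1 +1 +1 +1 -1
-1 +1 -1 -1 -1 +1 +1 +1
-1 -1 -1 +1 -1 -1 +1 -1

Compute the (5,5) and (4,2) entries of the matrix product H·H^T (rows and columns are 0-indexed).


Row 2 of H: [-1, 1, -1, -1, 1, -1, -1, -1].
Row 4 of H: [1, -1, -1, -1, 1, -1, 1, 1].
Row 5 of H: [1, 1, -1, 1, 1, 1, 1, -1].
(H·H^T)[5][5] = Σ_j H[5][j]·H[5][j] = (1)² + (1)² + (-1)² + (1)² + (1)² + (1)² + (1)² + (-1)² = 1 + 1 + 1 + 1 + 1 + 1 + 1 + 1 = 8.
(H·H^T)[4][2] = Σ_j H[4][j]·H[2][j] = (1)·(-1) + (-1)·(1) + (-1)·(-1) + (-1)·(-1) + (1)·(1) + (-1)·(-1) + (1)·(-1) + (1)·(-1) = -1 + -1 + 1 + 1 + 1 + 1 + -1 + -1 = 0.
So rows 4 and 2 are orthogonal; the diagonal entry equals n = 8.

(5,5) entry = 8; (4,2) entry = 0.


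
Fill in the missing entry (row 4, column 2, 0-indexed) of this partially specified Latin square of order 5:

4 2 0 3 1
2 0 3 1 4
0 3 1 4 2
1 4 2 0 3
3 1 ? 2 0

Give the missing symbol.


Row 4 contains symbols [0, 1, 2, 3] — missing [4].
Column 2 contains symbols [0, 1, 2, 3] — missing [4].
The missing symbol must appear in both missing sets; intersection = [4].
Therefore the hidden value is 4.

Missing value = 4.


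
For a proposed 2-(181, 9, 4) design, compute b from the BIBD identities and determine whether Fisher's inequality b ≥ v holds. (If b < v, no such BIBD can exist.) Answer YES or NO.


r = λ(v − 1)/(k − 1) = 4·180/8 = 90.
b = vr/k = 181·90/9 = 1810.
Fisher's inequality: b ≥ v ⇔ 1810 ≥ 181? YES.

YES


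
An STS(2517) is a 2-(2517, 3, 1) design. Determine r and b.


An STS(v) is a 2-(v, 3, 1) BIBD: block size k = 3, λ = 1.
Replication: r(k − 1) = λ(v − 1) ⇒ r·2 = 2517 − 1 = 2516 ⇒ r = 1258.
Block count: bk = vr ⇒ b·3 = 2517·1258 = 3166386 ⇒ b = 1055462.

r = 1258, b = 1055462.


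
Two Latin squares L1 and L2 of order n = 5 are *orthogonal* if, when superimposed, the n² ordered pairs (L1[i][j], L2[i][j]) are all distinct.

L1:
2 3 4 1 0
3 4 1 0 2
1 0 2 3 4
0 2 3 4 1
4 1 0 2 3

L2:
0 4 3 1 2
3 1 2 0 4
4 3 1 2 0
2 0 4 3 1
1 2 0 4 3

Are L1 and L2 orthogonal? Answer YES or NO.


Form the n² = 25 superimposed pairs (L1[i][j], L2[i][j]), row by row (rows and columns indexed from 0):
row 0: (2,0) (3,4) (4,3) (1,1) (0,2)
row 1: (3,3) (4,1) (1,2) (0,0) (2,4)
row 2: (1,4) (0,3) (2,1) (3,2) (4,0)
row 3: (0,2) (2,0) (3,4) (4,3) (1,1)
row 4: (4,1) (1,2) (0,0) (2,4) (3,3)
Orthogonality requires all 25 pairs distinct.
But the pair (0,2) repeats: cell (0,4) has L1 = 0, L2 = 2, and cell (3,0) has L1 = 0, L2 = 2.
A repeated pair means some other pair never occurs (only 15 distinct pairs out of 25), so the squares are not orthogonal.
Conclusion: NO.

NO


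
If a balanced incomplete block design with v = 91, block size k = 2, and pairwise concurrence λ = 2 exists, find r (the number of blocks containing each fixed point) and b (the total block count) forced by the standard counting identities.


Any 2-(v, k, λ) BIBD satisfies two necessary conditions:
  (i)  Each point sits in r blocks, and counting incidences through any fixed point gives r(k − 1) = λ(v − 1), so r = λ(v − 1)/(k − 1).
  (ii) Total incidences bk = vr, so b = vr/k.
Step 1: r = λ(v − 1)/(k − 1) = 2·(91 − 1)/(2 − 1) = 2·90/1 = 180/1 = 180.
Step 2: b = vr/k = 91·180/2 = 16380/2 = 8190.
Check integrality: r = 180 ∈ Z ✓, b = 8190 ∈ Z ✓.
(These identities are necessary conditions: they determine r and b for any design with these parameters, but do not by themselves prove that one exists.)

r = 180, b = 8190.


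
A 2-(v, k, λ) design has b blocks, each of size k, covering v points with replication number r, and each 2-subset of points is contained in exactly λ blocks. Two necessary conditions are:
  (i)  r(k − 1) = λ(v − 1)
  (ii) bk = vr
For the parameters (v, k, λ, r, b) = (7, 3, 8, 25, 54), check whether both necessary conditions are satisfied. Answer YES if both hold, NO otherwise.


Condition (i): r(k − 1) = 25·2 = 50; λ(v − 1) = 8·6 = 48. Match? NO.
Condition (ii): bk = 54·3 = 162; vr = 7·25 = 175. Match? NO.
Both conditions hold? NO.

NO


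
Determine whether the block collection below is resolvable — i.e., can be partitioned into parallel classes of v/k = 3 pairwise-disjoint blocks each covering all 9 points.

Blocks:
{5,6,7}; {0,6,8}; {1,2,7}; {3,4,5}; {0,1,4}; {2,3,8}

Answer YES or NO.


v = 9, block size k = 3, number of blocks = 6.
For resolvability, blocks must partition into parallel classes of size v/k = 3.
Total blocks must therefore be a multiple of 3: 6 = 3·2 + 0 ⇒ divisible ✓.
Greedy packing gives 2 candidate class(es). Each should be a full parallel class (size 3, covers all 9 points).
  Class 1 (3 blocks): {5,6,7}; {0,1,4}; {2,3,8}. Points covered: [0, 1, 2, 3, 4, 5, 6, 7, 8].
  Class 2 (3 blocks): {0,6,8}; {1,2,7}; {3,4,5}. Points covered: [0, 1, 2, 3, 4, 5, 6, 7, 8].
All classes full (size 3)? YES. All classes cover every point? YES.
Resolvable? YES.

YES


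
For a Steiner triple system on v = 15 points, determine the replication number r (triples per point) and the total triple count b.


An STS(v) is a 2-(v, 3, 1) BIBD: block size k = 3, λ = 1.
Replication: r(k − 1) = λ(v − 1) ⇒ r·2 = 15 − 1 = 14 ⇒ r = 7.
Block count: bk = vr ⇒ b·3 = 15·7 = 105 ⇒ b = 35.

r = 7, b = 35.


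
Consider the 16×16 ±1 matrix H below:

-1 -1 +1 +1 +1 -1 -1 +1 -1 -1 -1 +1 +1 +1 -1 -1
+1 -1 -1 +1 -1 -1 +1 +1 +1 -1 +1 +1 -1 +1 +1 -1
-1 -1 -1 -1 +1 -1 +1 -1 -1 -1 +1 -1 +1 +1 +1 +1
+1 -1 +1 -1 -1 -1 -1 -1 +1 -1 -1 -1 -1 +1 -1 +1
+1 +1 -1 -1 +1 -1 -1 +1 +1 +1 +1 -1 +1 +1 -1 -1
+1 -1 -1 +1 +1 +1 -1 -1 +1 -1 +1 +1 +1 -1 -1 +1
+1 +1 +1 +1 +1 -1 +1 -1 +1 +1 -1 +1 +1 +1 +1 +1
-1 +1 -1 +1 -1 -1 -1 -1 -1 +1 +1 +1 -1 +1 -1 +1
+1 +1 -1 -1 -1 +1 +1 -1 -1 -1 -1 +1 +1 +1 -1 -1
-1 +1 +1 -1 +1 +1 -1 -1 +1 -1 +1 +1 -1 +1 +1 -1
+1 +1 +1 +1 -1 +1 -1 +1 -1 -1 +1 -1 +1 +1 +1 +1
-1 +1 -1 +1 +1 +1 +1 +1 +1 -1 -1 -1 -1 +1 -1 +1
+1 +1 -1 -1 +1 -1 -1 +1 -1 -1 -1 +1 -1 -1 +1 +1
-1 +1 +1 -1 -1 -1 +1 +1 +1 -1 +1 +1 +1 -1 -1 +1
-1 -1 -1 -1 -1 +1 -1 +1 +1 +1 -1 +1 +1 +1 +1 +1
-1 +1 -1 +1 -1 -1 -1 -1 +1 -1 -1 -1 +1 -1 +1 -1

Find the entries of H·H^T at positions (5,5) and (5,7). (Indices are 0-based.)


Row 5 of H: [1, -1, -1, 1, 1, 1, -1, -1, 1, -1, 1, 1, 1, -1, -1, 1].
Row 7 of H: [-1, 1, -1, 1, -1, -1, -1, -1, -1, 1, 1, 1, -1, 1, -1, 1].
(H·H^T)[5][5] = Σ_j H[5][j]·H[5][j] = (1)² + (-1)² + (-1)² + (1)² + (1)² + (1)² + (-1)² + (-1)² + (1)² + (-1)² + (1)² + (1)² + (1)² + (-1)² + (-1)² + (1)² = 1 + 1 + 1 + 1 + 1 + 1 + 1 + 1 + 1 + 1 + 1 + 1 + 1 + 1 + 1 + 1 = 16.
(H·H^T)[5][7] = Σ_j H[5][j]·H[7][j] = (1)·(-1) + (-1)·(1) + (-1)·(-1) + (1)·(1) + (1)·(-1) + (1)·(-1) + (-1)·(-1) + (-1)·(-1) + (1)·(-1) + (-1)·(1) + (1)·(1) + (1)·(1) + (1)·(-1) + (-1)·(1) + (-1)·(-1) + (1)·(1) = -1 + -1 + 1 + 1 + -1 + -1 + 1 + 1 + -1 + -1 + 1 + 1 + -1 + -1 + 1 + 1 = 0.
So rows 5 and 7 are orthogonal; the diagonal entry equals n = 16.

(5,5) entry = 16; (5,7) entry = 0.


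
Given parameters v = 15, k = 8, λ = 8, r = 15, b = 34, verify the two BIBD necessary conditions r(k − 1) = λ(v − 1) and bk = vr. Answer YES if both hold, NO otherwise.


Condition (i): r(k − 1) = 15·7 = 105; λ(v − 1) = 8·14 = 112. Match? NO.
Condition (ii): bk = 34·8 = 272; vr = 15·15 = 225. Match? NO.
Both conditions hold? NO.

NO


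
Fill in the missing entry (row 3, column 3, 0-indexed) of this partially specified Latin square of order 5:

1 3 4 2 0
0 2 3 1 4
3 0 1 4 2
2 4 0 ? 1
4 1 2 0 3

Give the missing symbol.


Row 3 contains symbols [0, 1, 2, 4] — missing [3].
Column 3 contains symbols [0, 1, 2, 4] — missing [3].
The missing symbol must appear in both missing sets; intersection = [3].
Therefore the hidden value is 3.

Missing value = 3.


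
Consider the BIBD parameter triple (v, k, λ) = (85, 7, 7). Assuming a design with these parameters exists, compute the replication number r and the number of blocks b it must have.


Any 2-(v, k, λ) BIBD satisfies two necessary conditions:
  (i)  Each point sits in r blocks, and counting incidences through any fixed point gives r(k − 1) = λ(v − 1), so r = λ(v − 1)/(k − 1).
  (ii) Total incidences bk = vr, so b = vr/k.
Step 1: r = λ(v − 1)/(k − 1) = 7·(85 − 1)/(7 − 1) = 7·84/6 = 588/6 = 98.
Step 2: b = vr/k = 85·98/7 = 8330/7 = 1190.
Check integrality: r = 98 ∈ Z ✓, b = 1190 ∈ Z ✓.
(These identities are necessary conditions: they determine r and b for any design with these parameters, but do not by themselves prove that one exists.)

r = 98, b = 1190.


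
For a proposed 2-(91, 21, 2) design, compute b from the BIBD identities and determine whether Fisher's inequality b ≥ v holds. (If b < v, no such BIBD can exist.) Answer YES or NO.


b = λv(v − 1)/(k(k − 1)) = 2·91·90/(21·20) = 16380/420 = 39.
Compare with v = 91: b < v, so Fisher's inequality fails.

NO


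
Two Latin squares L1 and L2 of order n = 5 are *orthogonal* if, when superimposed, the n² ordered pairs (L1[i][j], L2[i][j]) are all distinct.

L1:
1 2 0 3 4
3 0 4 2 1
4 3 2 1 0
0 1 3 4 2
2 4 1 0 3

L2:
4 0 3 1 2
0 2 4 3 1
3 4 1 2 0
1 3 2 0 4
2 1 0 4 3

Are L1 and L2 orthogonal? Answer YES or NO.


Form the n² = 25 superimposed pairs (L1[i][j], L2[i][j]), row by row (rows and columns indexed from 0):
row 0: (1,4) (2,0) (0,3) (3,1) (4,2)
row 1: (3,0) (0,2) (4,4) (2,3) (1,1)
row 2: (4,3) (3,4) (2,1) (1,2) (0,0)
row 3: (0,1) (1,3) (3,2) (4,0) (2,4)
row 4: (2,2) (4,1) (1,0) (0,4) (3,3)
Orthogonality requires all 25 pairs distinct.
Check by first coordinate: for each symbol s of L1, list the L2 entries in the n cells where L1 = s; they must all differ.
  L1 = 0: L2 entries (in reading order) 3, 2, 0, 1, 4 — all 5 distinct ✓
  L1 = 1: L2 entries (in reading order) 4, 1, 2, 3, 0 — all 5 distinct ✓
  L1 = 2: L2 entries (in reading order) 0, 3, 1, 4, 2 — all 5 distinct ✓
  L1 = 3: L2 entries (in reading order) 1, 0, 4, 2, 3 — all 5 distinct ✓
  L1 = 4: L2 entries (in reading order) 2, 4, 3, 0, 1 — all 5 distinct ✓
Every symbol of L1 meets every symbol of L2 exactly once, so all 25 pairs are distinct (25 of 25).
Conclusion: YES.

YES


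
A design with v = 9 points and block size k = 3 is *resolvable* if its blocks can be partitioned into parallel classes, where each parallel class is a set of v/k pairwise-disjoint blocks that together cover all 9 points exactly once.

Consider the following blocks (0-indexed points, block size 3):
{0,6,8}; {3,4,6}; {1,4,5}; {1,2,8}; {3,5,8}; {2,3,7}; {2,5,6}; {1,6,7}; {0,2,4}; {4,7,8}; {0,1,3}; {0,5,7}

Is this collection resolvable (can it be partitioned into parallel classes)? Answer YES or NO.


v = 9, block size k = 3, number of blocks = 12.
For resolvability, blocks must partition into parallel classes of size v/k = 3.
Total blocks must therefore be a multiple of 3: 12 = 3·4 + 0 ⇒ divisible ✓.
Greedy packing gives 4 candidate class(es). Each should be a full parallel class (size 3, covers all 9 points).
  Class 1 (3 blocks): {0,6,8}; {1,4,5}; {2,3,7}. Points covered: [0, 1, 2, 3, 4, 5, 6, 7, 8].
  Class 2 (3 blocks): {3,4,6}; {1,2,8}; {0,5,7}. Points covered: [0, 1, 2, 3, 4, 5, 6, 7, 8].
  Class 3 (3 blocks): {3,5,8}; {1,6,7}; {0,2,4}. Points covered: [0, 1, 2, 3, 4, 5, 6, 7, 8].
  Class 4 (3 blocks): {2,5,6}; {4,7,8}; {0,1,3}. Points covered: [0, 1, 2, 3, 4, 5, 6, 7, 8].
All classes full (size 3)? YES. All classes cover every point? YES.
Resolvable? YES.

YES


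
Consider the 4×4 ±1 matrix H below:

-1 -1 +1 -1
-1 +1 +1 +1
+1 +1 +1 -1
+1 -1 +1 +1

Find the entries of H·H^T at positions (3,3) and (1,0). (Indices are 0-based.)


Row 0 of H: [-1, -1, 1, -1].
Row 1 of H: [-1, 1, 1, 1].
Row 3 of H: [1, -1, 1, 1].
(H·H^T)[3][3] = Σ_j H[3][j]·H[3][j] = (1)² + (-1)² + (1)² + (1)² = 1 + 1 + 1 + 1 = 4.
(H·H^T)[1][0] = Σ_j H[1][j]·H[0][j] = (-1)·(-1) + (1)·(-1) + (1)·(1) + (1)·(-1) = 1 + -1 + 1 + -1 = 0.
So rows 1 and 0 are orthogonal; the diagonal entry equals n = 4.

(3,3) entry = 4; (1,0) entry = 0.


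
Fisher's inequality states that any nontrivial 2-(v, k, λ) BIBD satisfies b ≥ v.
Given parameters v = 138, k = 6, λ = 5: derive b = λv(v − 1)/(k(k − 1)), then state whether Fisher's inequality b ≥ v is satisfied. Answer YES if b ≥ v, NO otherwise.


b = λv(v − 1)/(k(k − 1)) = 5·138·137/(6·5) = 94530/30 = 3151.
Compare with v = 138: b ≥ v, so Fisher's inequality holds.

YES


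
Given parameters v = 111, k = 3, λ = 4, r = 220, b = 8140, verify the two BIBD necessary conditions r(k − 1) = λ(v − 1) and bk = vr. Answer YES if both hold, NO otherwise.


Condition (i): r(k − 1) = 220·2 = 440; λ(v − 1) = 4·110 = 440. Match? YES.
Condition (ii): bk = 8140·3 = 24420; vr = 111·220 = 24420. Match? YES.
Both conditions hold? YES.

YES


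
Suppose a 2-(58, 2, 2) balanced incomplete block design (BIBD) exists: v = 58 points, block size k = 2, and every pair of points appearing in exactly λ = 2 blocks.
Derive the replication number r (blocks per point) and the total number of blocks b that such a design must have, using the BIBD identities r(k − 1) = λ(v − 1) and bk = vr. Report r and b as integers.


Any 2-(v, k, λ) BIBD satisfies two necessary conditions:
  (i)  Each point sits in r blocks, and counting incidences through any fixed point gives r(k − 1) = λ(v − 1), so r = λ(v − 1)/(k − 1).
  (ii) Total incidences bk = vr, so b = vr/k.
Step 1: r = λ(v − 1)/(k − 1) = 2·(58 − 1)/(2 − 1) = 2·57/1 = 114/1 = 114.
Step 2: b = vr/k = 58·114/2 = 6612/2 = 3306.
Check integrality: r = 114 ∈ Z ✓, b = 3306 ∈ Z ✓.
(These identities are necessary conditions: they determine r and b for any design with these parameters, but do not by themselves prove that one exists.)

r = 114, b = 3306.


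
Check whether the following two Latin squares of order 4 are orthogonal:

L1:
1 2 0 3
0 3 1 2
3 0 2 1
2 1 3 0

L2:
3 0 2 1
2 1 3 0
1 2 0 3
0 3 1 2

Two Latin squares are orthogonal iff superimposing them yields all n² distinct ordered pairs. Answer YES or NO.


Form the n² = 16 superimposed pairs (L1[i][j], L2[i][j]), row by row (rows and columns indexed from 0):
row 0: (1,3) (2,0) (0,2) (3,1)
row 1: (0,2) (3,1) (1,3) (2,0)
row 2: (3,1) (0,2) (2,0) (1,3)
row 3: (2,0) (1,3) (3,1) (0,2)
Orthogonality requires all 16 pairs distinct.
But the pair (0,2) repeats: cell (0,2) has L1 = 0, L2 = 2, and cell (1,0) has L1 = 0, L2 = 2.
A repeated pair means some other pair never occurs (only 4 distinct pairs out of 16), so the squares are not orthogonal.
Conclusion: NO.

NO


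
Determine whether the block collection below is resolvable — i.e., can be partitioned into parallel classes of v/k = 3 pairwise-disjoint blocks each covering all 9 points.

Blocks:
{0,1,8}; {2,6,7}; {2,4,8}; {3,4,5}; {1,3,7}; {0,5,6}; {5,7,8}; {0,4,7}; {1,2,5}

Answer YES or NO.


v = 9, block size k = 3, number of blocks = 9.
For resolvability, blocks must partition into parallel classes of size v/k = 3.
Total blocks must therefore be a multiple of 3: 9 = 3·3 + 0 ⇒ divisible ✓.
Consider block {5,7,8}. It intersects every other block in the collection, so no parallel class of size 3 can contain it.
Since every block must belong to some parallel class in a resolution, the collection cannot be partitioned into parallel classes.
Resolvable? NO.

NO


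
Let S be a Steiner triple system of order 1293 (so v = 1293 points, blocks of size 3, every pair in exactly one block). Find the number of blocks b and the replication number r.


An STS(v) is a 2-(v, 3, 1) BIBD: block size k = 3, λ = 1.
Replication: r(k − 1) = λ(v − 1) ⇒ r·2 = 1293 − 1 = 1292 ⇒ r = 646.
Block count: b = v(v − 1)/6 = 1293·1292/6 = 1670556/6 = 278426.
(Check via bk = vr: 278426·3 = 835278 = 1293·646 = 835278 ✓.)

r = 646, b = 278426.


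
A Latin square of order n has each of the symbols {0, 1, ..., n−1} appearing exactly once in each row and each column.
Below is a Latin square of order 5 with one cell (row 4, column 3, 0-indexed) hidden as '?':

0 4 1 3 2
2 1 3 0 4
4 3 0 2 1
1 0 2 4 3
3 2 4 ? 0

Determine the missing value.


Row 4 contains symbols [0, 2, 3, 4] — missing [1].
Column 3 contains symbols [0, 2, 3, 4] — missing [1].
The missing symbol must appear in both missing sets; intersection = [1].
Therefore the hidden value is 1.

Missing value = 1.


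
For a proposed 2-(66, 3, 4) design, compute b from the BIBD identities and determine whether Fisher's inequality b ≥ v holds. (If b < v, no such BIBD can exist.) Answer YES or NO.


b = λv(v − 1)/(k(k − 1)) = 4·66·65/(3·2) = 17160/6 = 2860.
Compare with v = 66: b ≥ v, so Fisher's inequality holds.

YES


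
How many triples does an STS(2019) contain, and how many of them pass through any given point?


An STS(v) is a 2-(v, 3, 1) BIBD: block size k = 3, λ = 1.
Replication: r(k − 1) = λ(v − 1) ⇒ r·2 = 2019 − 1 = 2018 ⇒ r = 1009.
Block count: bk = vr ⇒ b·3 = 2019·1009 = 2037171 ⇒ b = 679057.

r = 1009, b = 679057.


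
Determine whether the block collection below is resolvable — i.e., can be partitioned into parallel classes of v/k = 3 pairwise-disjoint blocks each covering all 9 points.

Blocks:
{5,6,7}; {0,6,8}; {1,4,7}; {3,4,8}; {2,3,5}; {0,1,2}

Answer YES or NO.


v = 9, block size k = 3, number of blocks = 6.
For resolvability, blocks must partition into parallel classes of size v/k = 3.
Total blocks must therefore be a multiple of 3: 6 = 3·2 + 0 ⇒ divisible ✓.
Greedy packing gives 2 candidate class(es). Each should be a full parallel class (size 3, covers all 9 points).
  Class 1 (3 blocks): {5,6,7}; {3,4,8}; {0,1,2}. Points covered: [0, 1, 2, 3, 4, 5, 6, 7, 8].
  Class 2 (3 blocks): {0,6,8}; {1,4,7}; {2,3,5}. Points covered: [0, 1, 2, 3, 4, 5, 6, 7, 8].
All classes full (size 3)? YES. All classes cover every point? YES.
Resolvable? YES.

YES


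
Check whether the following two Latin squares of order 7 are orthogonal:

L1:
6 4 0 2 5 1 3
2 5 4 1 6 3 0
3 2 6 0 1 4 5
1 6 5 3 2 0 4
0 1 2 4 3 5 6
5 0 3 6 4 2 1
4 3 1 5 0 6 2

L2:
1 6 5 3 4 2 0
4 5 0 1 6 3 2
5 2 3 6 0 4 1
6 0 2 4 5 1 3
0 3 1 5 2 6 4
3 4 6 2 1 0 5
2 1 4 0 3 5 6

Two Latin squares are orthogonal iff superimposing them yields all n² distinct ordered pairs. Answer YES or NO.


Form the n² = 49 superimposed pairs (L1[i][j], L2[i][j]), row by row (rows and columns indexed from 0):
row 0: (6,1) (4,6) (0,5) (2,3) (5,4) (1,2) (3,0)
row 1: (2,4) (5,5) (4,0) (1,1) (6,6) (3,3) (0,2)
row 2: (3,5) (2,2) (6,3) (0,6) (1,0) (4,4) (5,1)
row 3: (1,6) (6,0) (5,2) (3,4) (2,5) (0,1) (4,3)
row 4: (0,0) (1,3) (2,1) (4,5) (3,2) (5,6) (6,4)
row 5: (5,3) (0,4) (3,6) (6,2) (4,1) (2,0) (1,5)
row 6: (4,2) (3,1) (1,4) (5,0) (0,3) (6,5) (2,6)
Orthogonality requires all 49 pairs distinct.
Check by first coordinate: for each symbol s of L1, list the L2 entries in the n cells where L1 = s; they must all differ.
  L1 = 0: L2 entries (in reading order) 5, 2, 6, 1, 0, 4, 3 — all 7 distinct ✓
  L1 = 1: L2 entries (in reading order) 2, 1, 0, 6, 3, 5, 4 — all 7 distinct ✓
  L1 = 2: L2 entries (in reading order) 3, 4, 2, 5, 1, 0, 6 — all 7 distinct ✓
  L1 = 3: L2 entries (in reading order) 0, 3, 5, 4, 2, 6, 1 — all 7 distinct ✓
  L1 = 4: L2 entries (in reading order) 6, 0, 4, 3, 5, 1, 2 — all 7 distinct ✓
  L1 = 5: L2 entries (in reading order) 4, 5, 1, 2, 6, 3, 0 — all 7 distinct ✓
  L1 = 6: L2 entries (in reading order) 1, 6, 3, 0, 4, 2, 5 — all 7 distinct ✓
Every symbol of L1 meets every symbol of L2 exactly once, so all 49 pairs are distinct (49 of 49).
Conclusion: YES.

YES


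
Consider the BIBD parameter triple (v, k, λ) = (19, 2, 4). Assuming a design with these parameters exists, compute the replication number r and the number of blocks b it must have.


Any 2-(v, k, λ) BIBD satisfies two necessary conditions:
  (i)  Each point sits in r blocks, and counting incidences through any fixed point gives r(k − 1) = λ(v − 1), so r = λ(v − 1)/(k − 1).
  (ii) Total incidences bk = vr, so b = vr/k.
Step 1: r = λ(v − 1)/(k − 1) = 4·(19 − 1)/(2 − 1) = 4·18/1 = 72/1 = 72.
Step 2: b = vr/k = 19·72/2 = 1368/2 = 684.
Check integrality: r = 72 ∈ Z ✓, b = 684 ∈ Z ✓.
(These identities are necessary conditions: they determine r and b for any design with these parameters, but do not by themselves prove that one exists.)

r = 72, b = 684.


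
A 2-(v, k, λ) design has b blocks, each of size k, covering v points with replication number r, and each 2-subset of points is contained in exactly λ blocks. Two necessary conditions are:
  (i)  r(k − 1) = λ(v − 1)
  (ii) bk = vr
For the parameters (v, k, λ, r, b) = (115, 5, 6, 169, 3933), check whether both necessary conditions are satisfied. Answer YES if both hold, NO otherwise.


Condition (i): r(k − 1) = 169·4 = 676; λ(v − 1) = 6·114 = 684. Match? NO.
Condition (ii): bk = 3933·5 = 19665; vr = 115·169 = 19435. Match? NO.
Both conditions hold? NO.

NO


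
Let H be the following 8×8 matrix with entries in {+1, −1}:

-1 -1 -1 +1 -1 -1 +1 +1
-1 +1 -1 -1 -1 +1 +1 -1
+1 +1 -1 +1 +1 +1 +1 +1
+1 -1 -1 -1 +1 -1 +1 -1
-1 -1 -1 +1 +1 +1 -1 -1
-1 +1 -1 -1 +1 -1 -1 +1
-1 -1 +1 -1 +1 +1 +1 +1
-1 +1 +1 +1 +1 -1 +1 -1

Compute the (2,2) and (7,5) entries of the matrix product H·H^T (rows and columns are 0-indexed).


Row 2 of H: [1, 1, -1, 1, 1, 1, 1, 1].
Row 5 of H: [-1, 1, -1, -1, 1, -1, -1, 1].
Row 7 of H: [-1, 1, 1, 1, 1, -1, 1, -1].
(H·H^T)[2][2] = Σ_j H[2][j]·H[2][j] = (1)² + (1)² + (-1)² + (1)² + (1)² + (1)² + (1)² + (1)² = 1 + 1 + 1 + 1 + 1 + 1 + 1 + 1 = 8.
(H·H^T)[7][5] = Σ_j H[7][j]·H[5][j] = (-1)·(-1) + (1)·(1) + (1)·(-1) + (1)·(-1) + (1)·(1) + (-1)·(-1) + (1)·(-1) + (-1)·(1) = 1 + 1 + -1 + -1 + 1 + 1 + -1 + -1 = 0.
So rows 7 and 5 are orthogonal; the diagonal entry equals n = 8.

(2,2) entry = 8; (7,5) entry = 0.


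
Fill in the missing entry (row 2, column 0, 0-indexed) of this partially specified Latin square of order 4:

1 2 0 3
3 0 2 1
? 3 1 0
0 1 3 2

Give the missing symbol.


Row 2 contains symbols [0, 1, 3] — missing [2].
Column 0 contains symbols [0, 1, 3] — missing [2].
The missing symbol must appear in both missing sets; intersection = [2].
Therefore the hidden value is 2.

Missing value = 2.


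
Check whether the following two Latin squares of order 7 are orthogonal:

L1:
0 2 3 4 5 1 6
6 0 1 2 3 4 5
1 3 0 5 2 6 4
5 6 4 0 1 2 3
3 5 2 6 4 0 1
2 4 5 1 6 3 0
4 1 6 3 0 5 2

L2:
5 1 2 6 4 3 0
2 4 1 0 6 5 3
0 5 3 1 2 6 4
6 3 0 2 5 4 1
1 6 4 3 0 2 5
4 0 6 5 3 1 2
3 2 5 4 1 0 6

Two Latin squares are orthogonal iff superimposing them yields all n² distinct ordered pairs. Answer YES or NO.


Form the n² = 49 superimposed pairs (L1[i][j], L2[i][j]), row by row (rows and columns indexed from 0):
row 0: (0,5) (2,1) (3,2) (4,6) (5,4) (1,3) (6,0)
row 1: (6,2) (0,4) (1,1) (2,0) (3,6) (4,5) (5,3)
row 2: (1,0) (3,5) (0,3) (5,1) (2,2) (6,6) (4,4)
row 3: (5,6) (6,3) (4,0) (0,2) (1,5) (2,4) (3,1)
row 4: (3,1) (5,6) (2,4) (6,3) (4,0) (0,2) (1,5)
row 5: (2,4) (4,0) (5,6) (1,5) (6,3) (3,1) (0,2)
row 6: (4,3) (1,2) (6,5) (3,4) (0,1) (5,0) (2,6)
Orthogonality requires all 49 pairs distinct.
But the pair (3,1) repeats: cell (3,6) has L1 = 3, L2 = 1, and cell (4,0) has L1 = 3, L2 = 1.
A repeated pair means some other pair never occurs (only 35 distinct pairs out of 49), so the squares are not orthogonal.
Conclusion: NO.

NO


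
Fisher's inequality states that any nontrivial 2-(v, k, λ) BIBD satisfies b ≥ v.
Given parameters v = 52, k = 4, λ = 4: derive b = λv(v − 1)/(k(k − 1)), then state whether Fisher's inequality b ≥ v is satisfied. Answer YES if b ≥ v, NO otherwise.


b = λv(v − 1)/(k(k − 1)) = 4·52·51/(4·3) = 10608/12 = 884.
Compare with v = 52: b ≥ v, so Fisher's inequality holds.

YES


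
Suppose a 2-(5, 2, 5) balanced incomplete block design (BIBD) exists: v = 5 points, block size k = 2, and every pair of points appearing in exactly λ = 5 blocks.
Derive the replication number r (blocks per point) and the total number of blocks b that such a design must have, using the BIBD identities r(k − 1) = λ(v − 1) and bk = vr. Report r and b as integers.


Any 2-(v, k, λ) BIBD satisfies two necessary conditions:
  (i)  Each point sits in r blocks, and counting incidences through any fixed point gives r(k − 1) = λ(v − 1), so r = λ(v − 1)/(k − 1).
  (ii) Total incidences bk = vr, so b = vr/k.
Step 1: r = λ(v − 1)/(k − 1) = 5·(5 − 1)/(2 − 1) = 5·4/1 = 20/1 = 20.
Step 2: b = vr/k = 5·20/2 = 100/2 = 50.
Check integrality: r = 20 ∈ Z ✓, b = 50 ∈ Z ✓.
(These identities are necessary conditions: they determine r and b for any design with these parameters, but do not by themselves prove that one exists.)

r = 20, b = 50.


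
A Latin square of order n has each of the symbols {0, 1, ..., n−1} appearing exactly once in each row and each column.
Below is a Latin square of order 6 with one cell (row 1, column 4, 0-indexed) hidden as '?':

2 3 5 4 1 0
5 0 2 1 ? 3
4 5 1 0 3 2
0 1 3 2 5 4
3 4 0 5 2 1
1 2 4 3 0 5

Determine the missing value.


Row 1 contains symbols [0, 1, 2, 3, 5] — missing [4].
Column 4 contains symbols [0, 1, 2, 3, 5] — missing [4].
The missing symbol must appear in both missing sets; intersection = [4].
Therefore the hidden value is 4.

Missing value = 4.


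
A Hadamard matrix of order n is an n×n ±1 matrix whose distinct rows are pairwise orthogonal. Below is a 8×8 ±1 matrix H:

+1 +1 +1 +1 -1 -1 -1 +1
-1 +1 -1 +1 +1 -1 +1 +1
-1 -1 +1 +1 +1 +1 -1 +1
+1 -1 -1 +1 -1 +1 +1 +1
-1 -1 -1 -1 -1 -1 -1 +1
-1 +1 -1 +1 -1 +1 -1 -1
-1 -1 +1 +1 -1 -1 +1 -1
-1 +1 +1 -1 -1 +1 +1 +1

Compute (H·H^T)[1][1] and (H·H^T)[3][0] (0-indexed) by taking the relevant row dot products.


Row 0 of H: [1, 1, 1, 1, -1, -1, -1, 1].
Row 1 of H: [-1, 1, -1, 1, 1, -1, 1, 1].
Row 3 of H: [1, -1, -1, 1, -1, 1, 1, 1].
(H·H^T)[1][1] = Σ_j H[1][j]·H[1][j] = (-1)² + (1)² + (-1)² + (1)² + (1)² + (-1)² + (1)² + (1)² = 1 + 1 + 1 + 1 + 1 + 1 + 1 + 1 = 8.
(H·H^T)[3][0] = Σ_j H[3][j]·H[0][j] = (1)·(1) + (-1)·(1) + (-1)·(1) + (1)·(1) + (-1)·(-1) + (1)·(-1) + (1)·(-1) + (1)·(1) = 1 + -1 + -1 + 1 + 1 + -1 + -1 + 1 = 0.
So rows 3 and 0 are orthogonal; the diagonal entry equals n = 8.

(1,1) entry = 8; (3,0) entry = 0.


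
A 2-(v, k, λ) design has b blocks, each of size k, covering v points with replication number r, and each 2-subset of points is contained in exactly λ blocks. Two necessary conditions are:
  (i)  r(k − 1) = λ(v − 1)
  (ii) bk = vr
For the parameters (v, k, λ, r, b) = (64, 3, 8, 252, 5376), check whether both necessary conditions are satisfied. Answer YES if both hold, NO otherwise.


Condition (i): r(k − 1) = 252·2 = 504; λ(v − 1) = 8·63 = 504. Match? YES.
Condition (ii): bk = 5376·3 = 16128; vr = 64·252 = 16128. Match? YES.
Both conditions hold? YES.

YES


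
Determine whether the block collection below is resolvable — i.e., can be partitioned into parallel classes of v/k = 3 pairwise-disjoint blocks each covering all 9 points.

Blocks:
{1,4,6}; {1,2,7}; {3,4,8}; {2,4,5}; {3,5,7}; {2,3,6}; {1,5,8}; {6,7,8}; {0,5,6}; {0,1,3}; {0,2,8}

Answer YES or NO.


v = 9, block size k = 3, number of blocks = 11.
For resolvability, blocks must partition into parallel classes of size v/k = 3.
Total blocks must therefore be a multiple of 3: 11 = 3·3 + 2 ⇒ not divisible ✗.
Resolvable? NO.

NO


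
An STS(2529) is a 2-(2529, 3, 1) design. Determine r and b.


An STS(v) is a 2-(v, 3, 1) BIBD: block size k = 3, λ = 1.
Replication: r(k − 1) = λ(v − 1) ⇒ r·2 = 2529 − 1 = 2528 ⇒ r = 1264.
Block count: b = v(v − 1)/6 = 2529·2528/6 = 6393312/6 = 1065552.

r = 1264, b = 1065552.


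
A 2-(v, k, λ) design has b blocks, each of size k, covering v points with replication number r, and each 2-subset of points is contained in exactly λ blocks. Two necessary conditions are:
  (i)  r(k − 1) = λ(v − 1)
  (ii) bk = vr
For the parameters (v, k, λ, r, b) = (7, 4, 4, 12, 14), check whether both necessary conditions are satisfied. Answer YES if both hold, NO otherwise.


Condition (i): r(k − 1) = 12·3 = 36; λ(v − 1) = 4·6 = 24. Match? NO.
Condition (ii): bk = 14·4 = 56; vr = 7·12 = 84. Match? NO.
Both conditions hold? NO.

NO


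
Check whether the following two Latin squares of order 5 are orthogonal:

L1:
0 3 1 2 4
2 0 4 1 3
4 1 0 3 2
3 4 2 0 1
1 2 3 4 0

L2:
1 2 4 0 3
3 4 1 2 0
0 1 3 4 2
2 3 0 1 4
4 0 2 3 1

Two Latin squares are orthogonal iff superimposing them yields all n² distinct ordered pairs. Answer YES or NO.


Form the n² = 25 superimposed pairs (L1[i][j], L2[i][j]), row by row (rows and columns indexed from 0):
row 0: (0,1) (3,2) (1,4) (2,0) (4,3)
row 1: (2,3) (0,4) (4,1) (1,2) (3,0)
row 2: (4,0) (1,1) (0,3) (3,4) (2,2)
row 3: (3,2) (4,3) (2,0) (0,1) (1,4)
row 4: (1,4) (2,0) (3,2) (4,3) (0,1)
Orthogonality requires all 25 pairs distinct.
But the pair (3,2) repeats: cell (0,1) has L1 = 3, L2 = 2, and cell (3,0) has L1 = 3, L2 = 2.
A repeated pair means some other pair never occurs (only 15 distinct pairs out of 25), so the squares are not orthogonal.
Conclusion: NO.

NO


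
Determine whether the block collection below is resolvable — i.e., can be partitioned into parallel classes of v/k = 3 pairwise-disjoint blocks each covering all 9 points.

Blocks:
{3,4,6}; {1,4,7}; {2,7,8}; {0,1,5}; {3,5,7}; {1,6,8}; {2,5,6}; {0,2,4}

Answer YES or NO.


v = 9, block size k = 3, number of blocks = 8.
For resolvability, blocks must partition into parallel classes of size v/k = 3.
Total blocks must therefore be a multiple of 3: 8 = 3·2 + 2 ⇒ not divisible ✗.
Resolvable? NO.

NO


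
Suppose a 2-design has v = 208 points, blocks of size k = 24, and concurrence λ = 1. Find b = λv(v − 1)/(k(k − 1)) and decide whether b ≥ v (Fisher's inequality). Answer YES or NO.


b = λv(v − 1)/(k(k − 1)) = 1·208·207/(24·23) = 43056/552 = 78.
Compare with v = 208: b < v, so Fisher's inequality fails.

NO


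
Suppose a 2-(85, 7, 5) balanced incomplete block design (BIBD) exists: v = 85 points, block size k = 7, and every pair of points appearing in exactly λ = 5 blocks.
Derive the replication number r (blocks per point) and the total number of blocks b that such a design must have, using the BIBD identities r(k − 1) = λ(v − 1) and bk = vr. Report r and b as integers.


Any 2-(v, k, λ) BIBD satisfies two necessary conditions:
  (i)  Each point sits in r blocks, and counting incidences through any fixed point gives r(k − 1) = λ(v − 1), so r = λ(v − 1)/(k − 1).
  (ii) Total incidences bk = vr, so b = vr/k.
Step 1: r = λ(v − 1)/(k − 1) = 5·(85 − 1)/(7 − 1) = 5·84/6 = 420/6 = 70.
Step 2: b = vr/k = 85·70/7 = 5950/7 = 850.
Check integrality: r = 70 ∈ Z ✓, b = 850 ∈ Z ✓.
(These identities are necessary conditions: they determine r and b for any design with these parameters, but do not by themselves prove that one exists.)

r = 70, b = 850.


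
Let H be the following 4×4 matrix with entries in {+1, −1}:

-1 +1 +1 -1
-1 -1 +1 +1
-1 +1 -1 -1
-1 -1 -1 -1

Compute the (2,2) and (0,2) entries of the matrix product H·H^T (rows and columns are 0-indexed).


Row 0 of H: [-1, 1, 1, -1].
Row 2 of H: [-1, 1, -1, -1].
(H·H^T)[2][2] = Σ_j H[2][j]·H[2][j] = (-1)² + (1)² + (-1)² + (-1)² = 1 + 1 + 1 + 1 = 4.
(H·H^T)[0][2] = Σ_j H[0][j]·H[2][j] = (-1)·(-1) + (1)·(1) + (1)·(-1) + (-1)·(-1) = 1 + 1 + -1 + 1 = 2.
Rows 0 and 2 are not orthogonal (dot product = 2 ≠ 0), so H is not a Hadamard matrix.

(2,2) entry = 4; (0,2) entry = 2.


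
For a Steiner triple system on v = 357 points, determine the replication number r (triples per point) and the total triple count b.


An STS(v) is a 2-(v, 3, 1) BIBD: block size k = 3, λ = 1.
Replication: r(k − 1) = λ(v − 1) ⇒ r·2 = 357 − 1 = 356 ⇒ r = 178.
Block count: b = v(v − 1)/6 = 357·356/6 = 127092/6 = 21182.

r = 178, b = 21182.


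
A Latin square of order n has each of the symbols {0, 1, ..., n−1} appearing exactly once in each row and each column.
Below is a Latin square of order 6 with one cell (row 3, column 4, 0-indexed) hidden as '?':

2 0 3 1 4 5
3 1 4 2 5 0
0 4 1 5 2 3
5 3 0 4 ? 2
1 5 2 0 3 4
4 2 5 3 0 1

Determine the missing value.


Row 3 contains symbols [0, 2, 3, 4, 5] — missing [1].
Column 4 contains symbols [0, 2, 3, 4, 5] — missing [1].
The missing symbol must appear in both missing sets; intersection = [1].
Therefore the hidden value is 1.

Missing value = 1.


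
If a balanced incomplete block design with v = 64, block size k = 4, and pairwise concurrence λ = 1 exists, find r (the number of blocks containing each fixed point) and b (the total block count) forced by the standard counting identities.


Any 2-(v, k, λ) BIBD satisfies two necessary conditions:
  (i)  Each point sits in r blocks, and counting incidences through any fixed point gives r(k − 1) = λ(v − 1), so r = λ(v − 1)/(k − 1).
  (ii) Total incidences bk = vr, so b = vr/k.
Step 1: r = λ(v − 1)/(k − 1) = 1·(64 − 1)/(4 − 1) = 1·63/3 = 63/3 = 21.
Step 2: b = vr/k = 64·21/4 = 1344/4 = 336.
Check integrality: r = 21 ∈ Z ✓, b = 336 ∈ Z ✓.
(These identities are necessary conditions: they determine r and b for any design with these parameters, but do not by themselves prove that one exists.)

r = 21, b = 336.


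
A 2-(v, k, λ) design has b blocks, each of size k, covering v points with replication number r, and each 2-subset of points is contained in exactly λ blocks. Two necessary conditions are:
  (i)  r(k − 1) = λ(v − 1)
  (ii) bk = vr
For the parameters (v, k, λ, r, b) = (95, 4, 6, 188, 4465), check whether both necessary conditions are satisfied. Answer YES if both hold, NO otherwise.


Condition (i): r(k − 1) = 188·3 = 564; λ(v − 1) = 6·94 = 564. Match? YES.
Condition (ii): bk = 4465·4 = 17860; vr = 95·188 = 17860. Match? YES.
Both conditions hold? YES.

YES


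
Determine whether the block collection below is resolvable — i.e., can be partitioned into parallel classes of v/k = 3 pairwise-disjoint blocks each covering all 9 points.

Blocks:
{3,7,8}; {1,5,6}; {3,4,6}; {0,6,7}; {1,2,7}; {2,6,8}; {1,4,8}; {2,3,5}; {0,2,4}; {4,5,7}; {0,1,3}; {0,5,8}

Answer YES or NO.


v = 9, block size k = 3, number of blocks = 12.
For resolvability, blocks must partition into parallel classes of size v/k = 3.
Total blocks must therefore be a multiple of 3: 12 = 3·4 + 0 ⇒ divisible ✓.
Greedy packing gives 4 candidate class(es). Each should be a full parallel class (size 3, covers all 9 points).
  Class 1 (3 blocks): {3,7,8}; {1,5,6}; {0,2,4}. Points covered: [0, 1, 2, 3, 4, 5, 6, 7, 8].
  Class 2 (3 blocks): {3,4,6}; {1,2,7}; {0,5,8}. Points covered: [0, 1, 2, 3, 4, 5, 6, 7, 8].
  Class 3 (3 blocks): {0,6,7}; {1,4,8}; {2,3,5}. Points covered: [0, 1, 2, 3, 4, 5, 6, 7, 8].
  Class 4 (3 blocks): {2,6,8}; {4,5,7}; {0,1,3}. Points covered: [0, 1, 2, 3, 4, 5, 6, 7, 8].
All classes full (size 3)? YES. All classes cover every point? YES.
Resolvable? YES.

YES


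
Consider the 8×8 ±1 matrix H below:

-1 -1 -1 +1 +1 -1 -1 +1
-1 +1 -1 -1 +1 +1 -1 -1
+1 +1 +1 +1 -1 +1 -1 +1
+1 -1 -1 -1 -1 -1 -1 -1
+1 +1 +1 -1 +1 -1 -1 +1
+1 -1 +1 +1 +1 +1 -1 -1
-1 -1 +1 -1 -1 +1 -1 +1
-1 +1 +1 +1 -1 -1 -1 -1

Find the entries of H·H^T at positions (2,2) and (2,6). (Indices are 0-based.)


Row 2 of H: [1, 1, 1, 1, -1, 1, -1, 1].
Row 6 of H: [-1, -1, 1, -1, -1, 1, -1, 1].
(H·H^T)[2][2] = Σ_j H[2][j]·H[2][j] = (1)² + (1)² + (1)² + (1)² + (-1)² + (1)² + (-1)² + (1)² = 1 + 1 + 1 + 1 + 1 + 1 + 1 + 1 = 8.
(H·H^T)[2][6] = Σ_j H[2][j]·H[6][j] = (1)·(-1) + (1)·(-1) + (1)·(1) + (1)·(-1) + (-1)·(-1) + (1)·(1) + (-1)·(-1) + (1)·(1) = -1 + -1 + 1 + -1 + 1 + 1 + 1 + 1 = 2.
Rows 2 and 6 are not orthogonal (dot product = 2 ≠ 0), so H is not a Hadamard matrix.

(2,2) entry = 8; (2,6) entry = 2.


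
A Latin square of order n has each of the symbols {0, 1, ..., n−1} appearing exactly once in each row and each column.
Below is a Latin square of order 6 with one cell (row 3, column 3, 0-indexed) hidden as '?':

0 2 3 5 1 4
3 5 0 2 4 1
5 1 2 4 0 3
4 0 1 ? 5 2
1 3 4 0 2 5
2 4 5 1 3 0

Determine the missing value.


Row 3 contains symbols [0, 1, 2, 4, 5] — missing [3].
Column 3 contains symbols [0, 1, 2, 4, 5] — missing [3].
The missing symbol must appear in both missing sets; intersection = [3].
Therefore the hidden value is 3.

Missing value = 3.
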